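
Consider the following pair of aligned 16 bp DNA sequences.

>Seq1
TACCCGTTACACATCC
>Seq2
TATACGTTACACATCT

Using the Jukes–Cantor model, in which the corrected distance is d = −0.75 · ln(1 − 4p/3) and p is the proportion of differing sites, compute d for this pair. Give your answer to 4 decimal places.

0.2158

Differing sites — 3:C/T; 4:C/A; 16:C/T.
p = 3/16 = 0.187500.
d = −0.75 · ln(1 − (4/3)·0.187500) = −0.75 · ln(0.750000) = −0.75 · (-0.287682) = 0.2158.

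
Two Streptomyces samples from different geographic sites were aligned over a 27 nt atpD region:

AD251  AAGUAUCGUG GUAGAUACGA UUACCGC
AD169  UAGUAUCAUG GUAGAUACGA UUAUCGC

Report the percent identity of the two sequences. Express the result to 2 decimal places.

Differing sites — 1:A/U; 8:G/A; 24:C/U.
24 of the 27 sites match, so the percent identity is 24/27 × 100 = 88.89%.

88.89%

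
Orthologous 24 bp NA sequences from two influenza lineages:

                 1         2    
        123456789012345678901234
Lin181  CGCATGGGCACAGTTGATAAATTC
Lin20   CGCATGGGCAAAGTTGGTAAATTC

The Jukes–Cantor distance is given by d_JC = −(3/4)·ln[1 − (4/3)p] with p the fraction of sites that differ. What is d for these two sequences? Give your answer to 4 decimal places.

Mismatches occur at site 11 (C↔A), site 17 (A↔G).
p = 2/24 = 0.083333.
d = −0.75 · ln(1 − (4/3)·0.083333) = −0.75 · ln(0.888889) = −0.75 · (-0.117783) = 0.0883.

0.0883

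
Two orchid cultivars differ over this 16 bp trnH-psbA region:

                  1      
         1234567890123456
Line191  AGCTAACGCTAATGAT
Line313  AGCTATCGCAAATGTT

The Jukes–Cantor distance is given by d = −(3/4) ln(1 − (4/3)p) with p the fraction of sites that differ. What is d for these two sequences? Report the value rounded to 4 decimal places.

Differing sites — 6:A/T; 10:T/A; 15:A/T.
p = 3/16 = 0.187500.
d = −0.75 · ln(1 − (4/3)·0.187500) = −0.75 · ln(0.750000) = −0.75 · (-0.287682) = 0.2158.

0.2158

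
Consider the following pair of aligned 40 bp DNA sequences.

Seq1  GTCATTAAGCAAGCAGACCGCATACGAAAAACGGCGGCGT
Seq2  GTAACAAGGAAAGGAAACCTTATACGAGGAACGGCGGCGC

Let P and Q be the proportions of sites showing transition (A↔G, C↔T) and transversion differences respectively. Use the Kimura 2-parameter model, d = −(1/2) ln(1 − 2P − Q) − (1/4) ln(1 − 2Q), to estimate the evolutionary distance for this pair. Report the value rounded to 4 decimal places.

The sequences differ at positions 3 (C/A, transversion), 5 (T/C, transition), 6 (T/A, transversion), 8 (A/G, transition), 10 (C/A, transversion), 14 (C/G, transversion), 16 (G/A, transition), 20 (G/T, transversion), 21 (C/T, transition), 28 (A/G, transition), 29 (A/G, transition), 40 (T/C, transition).
Of the 12 differences, 7 transitions and 5 transversions over 40 sites: P = 7/40 = 0.175000, Q = 5/40 = 0.125000.
d = −0.5·ln(0.525000) − 0.25·ln(0.750000) = −0.5·(-0.644357) − 0.25·(-0.287682) = 0.3941.

0.3941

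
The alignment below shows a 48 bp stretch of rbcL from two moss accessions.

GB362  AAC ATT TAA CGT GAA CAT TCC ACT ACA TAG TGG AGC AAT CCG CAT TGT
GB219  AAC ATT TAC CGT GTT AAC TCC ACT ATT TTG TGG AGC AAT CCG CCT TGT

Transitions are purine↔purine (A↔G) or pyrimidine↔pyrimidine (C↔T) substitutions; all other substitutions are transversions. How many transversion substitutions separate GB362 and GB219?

Differing sites — 9:A/C (Tv); 14:A/T (Tv); 15:A/T (Tv); 16:C/A (Tv); 18:T/C (Ti); 26:C/T (Ti); 27:A/T (Tv); 29:A/T (Tv); 44:A/C (Tv).
Of the 9 differences, 2 transitions and 7 transversions, so the answer is 7.

7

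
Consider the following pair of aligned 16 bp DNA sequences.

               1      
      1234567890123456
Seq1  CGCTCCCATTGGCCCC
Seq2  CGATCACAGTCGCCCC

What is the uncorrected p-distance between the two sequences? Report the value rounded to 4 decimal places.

0.2500

The sequences differ at positions 3 (C/A), 6 (C/A), 9 (T/G), 11 (G/C).
There are 4 differences over 16 sites, so p = 4/16 = 0.2500.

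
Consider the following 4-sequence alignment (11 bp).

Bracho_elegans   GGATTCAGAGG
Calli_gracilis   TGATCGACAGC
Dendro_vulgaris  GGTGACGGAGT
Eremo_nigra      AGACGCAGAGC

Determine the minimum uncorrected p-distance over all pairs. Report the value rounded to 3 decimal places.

Pairwise Hamming distances:
  Bracho_elegans vs Calli_gracilis: 5
  Bracho_elegans vs Dendro_vulgaris: 5
  Bracho_elegans vs Eremo_nigra: 4
  Calli_gracilis vs Dendro_vulgaris: 8
  Calli_gracilis vs Eremo_nigra: 5
  Dendro_vulgaris vs Eremo_nigra: 6
The smallest is 4 mismatches, between Bracho_elegans and Eremo_nigra; p = 4/11 = 0.364.

0.364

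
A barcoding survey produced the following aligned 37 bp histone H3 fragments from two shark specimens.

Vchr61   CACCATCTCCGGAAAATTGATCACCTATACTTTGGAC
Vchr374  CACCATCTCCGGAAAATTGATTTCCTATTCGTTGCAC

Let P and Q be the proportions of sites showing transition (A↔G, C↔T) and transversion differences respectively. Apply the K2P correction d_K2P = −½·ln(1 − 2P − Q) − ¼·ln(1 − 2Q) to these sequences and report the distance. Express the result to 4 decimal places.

Mismatches occur at site 22 (C↔T, transition), site 23 (A↔T, transversion), site 29 (A↔T, transversion), site 31 (T↔G, transversion), site 35 (G↔C, transversion).
Of the 5 differences, 1 transition and 4 transversions over 37 sites: P = 1/37 = 0.027027, Q = 4/37 = 0.108108.
d = −0.5·ln(0.837838) − 0.25·ln(0.783784) = −0.5·(-0.176931) − 0.25·(-0.243622) = 0.1494.

0.1494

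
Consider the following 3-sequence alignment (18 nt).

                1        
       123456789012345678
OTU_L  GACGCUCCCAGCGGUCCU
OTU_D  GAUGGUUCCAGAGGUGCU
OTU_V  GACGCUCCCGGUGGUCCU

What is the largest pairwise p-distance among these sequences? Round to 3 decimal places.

0.333

Pairwise Hamming distances:
  OTU_L vs OTU_D: 5
  OTU_L vs OTU_V: 2
  OTU_D vs OTU_V: 6
The largest is 6 mismatches, between OTU_D and OTU_V; p = 6/18 = 0.333.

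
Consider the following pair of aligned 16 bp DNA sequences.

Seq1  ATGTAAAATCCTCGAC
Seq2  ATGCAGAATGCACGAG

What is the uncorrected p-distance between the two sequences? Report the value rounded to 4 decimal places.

0.3125

Mismatches occur at site 4 (T/C), site 6 (A/G), site 10 (C/G), site 12 (T/A), site 16 (C/G).
There are 5 differences over 16 sites, so p = 5/16 = 0.3125.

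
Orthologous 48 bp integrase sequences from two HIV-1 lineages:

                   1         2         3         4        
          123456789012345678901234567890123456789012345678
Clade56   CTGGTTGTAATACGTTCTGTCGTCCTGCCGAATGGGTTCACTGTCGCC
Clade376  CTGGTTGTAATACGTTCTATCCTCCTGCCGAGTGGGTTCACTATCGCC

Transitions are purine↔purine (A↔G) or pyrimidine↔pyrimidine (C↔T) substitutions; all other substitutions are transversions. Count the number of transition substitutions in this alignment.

3

Mismatches occur at site 19 (G/A, transition), site 22 (G/C, transversion), site 32 (A/G, transition), site 43 (G/A, transition).
Of the 4 differences, 3 transitions and 1 transversion, so the answer is 3.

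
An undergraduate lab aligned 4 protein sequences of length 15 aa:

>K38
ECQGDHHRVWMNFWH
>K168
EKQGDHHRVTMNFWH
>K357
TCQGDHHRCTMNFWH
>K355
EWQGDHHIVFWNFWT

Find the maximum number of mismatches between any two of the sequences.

7

Pairwise Hamming distances:
  K38 vs K168: 2
  K38 vs K357: 3
  K38 vs K355: 5
  K168 vs K357: 3
  K168 vs K355: 5
  K357 vs K355: 7
The largest is 7, between K357 and K355.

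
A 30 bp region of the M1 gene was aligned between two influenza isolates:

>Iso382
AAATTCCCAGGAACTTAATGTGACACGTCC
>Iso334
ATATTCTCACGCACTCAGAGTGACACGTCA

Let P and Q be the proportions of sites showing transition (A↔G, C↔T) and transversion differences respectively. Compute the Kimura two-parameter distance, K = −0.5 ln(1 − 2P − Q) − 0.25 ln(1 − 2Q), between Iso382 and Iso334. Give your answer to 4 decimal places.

0.3297

Mismatches occur at site 2 (A↔T, transversion), site 7 (C↔T, transition), site 10 (G↔C, transversion), site 12 (A↔C, transversion), site 16 (T↔C, transition), site 18 (A↔G, transition), site 19 (T↔A, transversion), site 30 (C↔A, transversion).
Of the 8 differences, 3 transitions and 5 transversions over 30 sites: P = 3/30 = 0.100000, Q = 5/30 = 0.166667.
d = −0.5·ln(0.633333) − 0.25·ln(0.666666) = −0.5·(-0.456759) − 0.25·(-0.405466) = 0.3297.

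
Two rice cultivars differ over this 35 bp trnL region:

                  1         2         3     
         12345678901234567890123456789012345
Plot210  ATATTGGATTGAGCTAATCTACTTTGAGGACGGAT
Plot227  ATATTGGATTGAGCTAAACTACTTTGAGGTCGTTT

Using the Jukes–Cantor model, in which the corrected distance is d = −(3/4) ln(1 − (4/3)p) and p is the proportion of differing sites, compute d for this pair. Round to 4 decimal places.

0.1240

Differing sites — 18:T/A; 30:A/T; 33:G/T; 34:A/T.
p = 4/35 = 0.114286.
d = −0.75 · ln(1 − (4/3)·0.114286) = −0.75 · ln(0.847619) = −0.75 · (-0.165324) = 0.1240.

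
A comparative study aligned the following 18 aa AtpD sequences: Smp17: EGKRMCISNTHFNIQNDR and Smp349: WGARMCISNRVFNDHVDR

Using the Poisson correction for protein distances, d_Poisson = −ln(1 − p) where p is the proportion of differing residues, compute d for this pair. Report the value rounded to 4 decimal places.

Differing sites — 1:E/W; 3:K/A; 10:T/R; 11:H/V; 14:I/D; 15:Q/H; 16:N/V.
p = 7/18 = 0.388889.
d = −ln(1 − 0.388889) = −ln(0.611111) = 0.4925.

0.4925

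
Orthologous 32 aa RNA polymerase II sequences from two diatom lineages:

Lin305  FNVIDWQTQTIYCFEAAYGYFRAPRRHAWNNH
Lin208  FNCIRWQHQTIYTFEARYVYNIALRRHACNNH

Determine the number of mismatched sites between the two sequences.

10

Differing sites — 3:V/C; 5:D/R; 8:T/H; 13:C/T; 17:A/R; 19:G/V; 21:F/N; 22:R/I; 24:P/L; 29:W/C.
That gives 10 mismatches out of 32 aligned sites, so the Hamming distance is 10.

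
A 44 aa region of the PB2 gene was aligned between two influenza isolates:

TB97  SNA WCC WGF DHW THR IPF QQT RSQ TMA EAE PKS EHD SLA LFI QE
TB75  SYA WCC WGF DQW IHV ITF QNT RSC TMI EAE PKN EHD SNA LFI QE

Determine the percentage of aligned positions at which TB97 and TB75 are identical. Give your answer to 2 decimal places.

77.27%

Mismatches occur at site 2 (N/Y), site 11 (H/Q), site 13 (T/I), site 15 (R/V), site 17 (P/T), site 20 (Q/N), site 24 (Q/C), site 27 (A/I), site 33 (S/N), site 38 (L/N).
34 of the 44 sites match, so the percent identity is 34/44 × 100 = 77.27%.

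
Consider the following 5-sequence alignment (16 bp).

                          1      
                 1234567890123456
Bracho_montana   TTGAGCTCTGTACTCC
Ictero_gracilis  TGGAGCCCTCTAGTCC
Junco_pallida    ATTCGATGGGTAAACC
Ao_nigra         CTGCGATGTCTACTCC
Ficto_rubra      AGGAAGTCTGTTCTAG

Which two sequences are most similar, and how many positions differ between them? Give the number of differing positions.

Pairwise Hamming distances:
  Bracho_montana vs Ictero_gracilis: 4
  Bracho_montana vs Junco_pallida: 8
  Bracho_montana vs Ao_nigra: 5
  Bracho_montana vs Ficto_rubra: 7
  Ictero_gracilis vs Junco_pallida: 11
  Ictero_gracilis vs Ao_nigra: 7
  Ictero_gracilis vs Ficto_rubra: 9
  Junco_pallida vs Ao_nigra: 6
  Junco_pallida vs Ficto_rubra: 12
  Ao_nigra vs Ficto_rubra: 10
The smallest is 4, between Bracho_montana and Ictero_gracilis.

4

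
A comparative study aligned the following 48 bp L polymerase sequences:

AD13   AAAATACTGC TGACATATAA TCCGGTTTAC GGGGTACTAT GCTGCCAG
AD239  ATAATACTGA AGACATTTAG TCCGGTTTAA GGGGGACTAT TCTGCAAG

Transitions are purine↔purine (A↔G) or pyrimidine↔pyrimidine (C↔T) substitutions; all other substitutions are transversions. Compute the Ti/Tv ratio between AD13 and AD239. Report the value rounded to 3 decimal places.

0.125

The sequences differ at positions 2 (A/T, transversion), 10 (C/A, transversion), 11 (T/A, transversion), 17 (A/T, transversion), 20 (A/G, transition), 30 (C/A, transversion), 35 (T/G, transversion), 41 (G/T, transversion), 46 (C/A, transversion).
Of the 9 differences, 1 transition and 8 transversions, so Ti/Tv = 1/8 = 0.125.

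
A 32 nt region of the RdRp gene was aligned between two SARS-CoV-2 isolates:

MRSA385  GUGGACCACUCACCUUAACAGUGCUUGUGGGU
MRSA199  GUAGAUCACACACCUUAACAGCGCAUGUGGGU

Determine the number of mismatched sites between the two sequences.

Differing sites — 3:G/A; 6:C/U; 10:U/A; 22:U/C; 25:U/A.
That gives 5 mismatches out of 32 aligned sites, so the Hamming distance is 5.

5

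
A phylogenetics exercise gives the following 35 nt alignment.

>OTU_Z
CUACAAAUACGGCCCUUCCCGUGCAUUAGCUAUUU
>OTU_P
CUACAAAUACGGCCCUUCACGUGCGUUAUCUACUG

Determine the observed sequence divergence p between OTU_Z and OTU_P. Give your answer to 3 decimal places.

0.143

Mismatches occur at site 19 (C/A), site 25 (A/G), site 29 (G/U), site 33 (U/C), site 35 (U/G).
There are 5 differences over 35 sites, so p = 5/35 = 0.143.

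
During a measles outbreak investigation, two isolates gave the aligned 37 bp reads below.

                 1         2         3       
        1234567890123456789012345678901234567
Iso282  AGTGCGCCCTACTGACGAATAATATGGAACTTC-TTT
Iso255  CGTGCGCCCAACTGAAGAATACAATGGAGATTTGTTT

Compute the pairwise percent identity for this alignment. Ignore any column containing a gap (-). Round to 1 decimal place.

77.8%

Excluding the 1 gap column leaves 36 comparable sites.
Mismatches occur at site 1 (A→C), site 10 (T→A), site 16 (C→A), site 22 (A→C), site 23 (T→A), site 29 (A→G), site 30 (C→A), site 33 (C→T).
28 of the 36 comparable sites match, so the percent identity is 28/36 × 100 = 77.8%.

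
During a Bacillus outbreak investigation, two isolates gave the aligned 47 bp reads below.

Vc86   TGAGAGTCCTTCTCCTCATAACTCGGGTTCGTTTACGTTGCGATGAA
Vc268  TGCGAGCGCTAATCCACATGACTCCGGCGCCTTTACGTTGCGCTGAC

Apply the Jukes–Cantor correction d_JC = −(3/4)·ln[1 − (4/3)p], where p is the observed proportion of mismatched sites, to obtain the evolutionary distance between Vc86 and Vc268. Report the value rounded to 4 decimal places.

0.3451

The sequences differ at positions 3 (A/C), 7 (T/C), 8 (C/G), 11 (T/A), 12 (C/A), 16 (T/A), 20 (A/G), 25 (G/C), 28 (T/C), 29 (T/G), 31 (G/C), 43 (A/C), 47 (A/C).
p = 13/47 = 0.276596.
d = −0.75 · ln(1 − (4/3)·0.276596) = −0.75 · ln(0.631205) = −0.75 · (-0.460125) = 0.3451.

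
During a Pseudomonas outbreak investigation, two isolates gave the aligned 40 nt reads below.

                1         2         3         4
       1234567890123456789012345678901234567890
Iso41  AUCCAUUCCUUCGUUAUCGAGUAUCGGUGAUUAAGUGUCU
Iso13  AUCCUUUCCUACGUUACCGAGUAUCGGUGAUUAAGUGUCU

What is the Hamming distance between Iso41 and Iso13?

Differing sites — 5:A/U; 11:U/A; 17:U/C.
That gives 3 mismatches out of 40 aligned sites, so the Hamming distance is 3.

3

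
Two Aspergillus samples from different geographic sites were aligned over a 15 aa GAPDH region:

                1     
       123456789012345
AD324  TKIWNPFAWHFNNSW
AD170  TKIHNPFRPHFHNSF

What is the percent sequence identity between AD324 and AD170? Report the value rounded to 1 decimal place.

Mismatches occur at site 4 (W/H), site 8 (A/R), site 9 (W/P), site 12 (N/H), site 15 (W/F).
10 of the 15 sites match, so the percent identity is 10/15 × 100 = 66.7%.

66.7%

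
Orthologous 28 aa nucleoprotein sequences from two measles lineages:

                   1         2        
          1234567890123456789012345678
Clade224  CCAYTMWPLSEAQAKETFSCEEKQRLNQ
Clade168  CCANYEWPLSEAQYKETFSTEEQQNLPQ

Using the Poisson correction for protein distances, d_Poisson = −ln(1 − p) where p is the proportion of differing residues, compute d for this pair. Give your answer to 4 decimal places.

0.3365

Differing sites — 4:Y/N; 5:T/Y; 6:M/E; 14:A/Y; 20:C/T; 23:K/Q; 25:R/N; 27:N/P.
p = 8/28 = 0.285714.
d = −ln(1 − 0.285714) = −ln(0.714286) = 0.3365.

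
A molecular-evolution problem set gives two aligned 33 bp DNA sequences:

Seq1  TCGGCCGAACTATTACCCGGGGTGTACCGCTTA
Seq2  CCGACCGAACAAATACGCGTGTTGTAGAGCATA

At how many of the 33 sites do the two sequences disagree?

10

Mismatches occur at site 1 (T/C), site 4 (G/A), site 11 (T/A), site 13 (T/A), site 17 (C/G), site 20 (G/T), site 22 (G/T), site 27 (C/G), site 28 (C/A), site 31 (T/A).
That gives 10 mismatches out of 33 aligned sites, so the Hamming distance is 10.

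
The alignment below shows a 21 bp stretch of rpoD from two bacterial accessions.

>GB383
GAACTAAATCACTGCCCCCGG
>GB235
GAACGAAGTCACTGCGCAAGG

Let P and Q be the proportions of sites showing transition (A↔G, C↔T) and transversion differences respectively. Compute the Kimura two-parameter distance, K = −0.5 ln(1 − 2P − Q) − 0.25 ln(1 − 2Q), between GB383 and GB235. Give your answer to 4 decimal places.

The sequences differ at positions 5 (T/G, transversion), 8 (A/G, transition), 16 (C/G, transversion), 18 (C/A, transversion), 19 (C/A, transversion).
Of the 5 differences, 1 transition and 4 transversions over 21 sites: P = 1/21 = 0.047619, Q = 4/21 = 0.190476.
d = −0.5·ln(0.714286) − 0.25·ln(0.619048) = −0.5·(-0.336472) − 0.25·(-0.479572) = 0.2881.

0.2881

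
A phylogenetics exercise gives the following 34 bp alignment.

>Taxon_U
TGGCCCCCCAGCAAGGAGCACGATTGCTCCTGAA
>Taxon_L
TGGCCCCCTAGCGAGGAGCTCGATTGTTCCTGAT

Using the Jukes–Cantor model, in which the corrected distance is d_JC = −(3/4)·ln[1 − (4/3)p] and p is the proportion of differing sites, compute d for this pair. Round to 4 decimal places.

Mismatches occur at site 9 (C→T), site 13 (A→G), site 20 (A→T), site 27 (C→T), site 34 (A→T).
p = 5/34 = 0.147059.
d = −0.75 · ln(1 − (4/3)·0.147059) = −0.75 · ln(0.803921) = −0.75 · (-0.218254) = 0.1637.

0.1637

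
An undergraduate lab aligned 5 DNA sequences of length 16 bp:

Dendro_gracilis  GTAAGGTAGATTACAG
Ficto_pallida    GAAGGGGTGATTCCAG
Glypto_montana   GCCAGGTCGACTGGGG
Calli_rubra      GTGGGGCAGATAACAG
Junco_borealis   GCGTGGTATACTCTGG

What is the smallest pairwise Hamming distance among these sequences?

Pairwise Hamming distances:
  Dendro_gracilis vs Ficto_pallida: 5
  Dendro_gracilis vs Glypto_montana: 7
  Dendro_gracilis vs Calli_rubra: 4
  Dendro_gracilis vs Junco_borealis: 8
  Ficto_pallida vs Glypto_montana: 9
  Ficto_pallida vs Calli_rubra: 6
  Ficto_pallida vs Junco_borealis: 9
  Glypto_montana vs Calli_rubra: 10
  Glypto_montana vs Junco_borealis: 6
  Calli_rubra vs Junco_borealis: 9
The smallest is 4, between Dendro_gracilis and Calli_rubra.

4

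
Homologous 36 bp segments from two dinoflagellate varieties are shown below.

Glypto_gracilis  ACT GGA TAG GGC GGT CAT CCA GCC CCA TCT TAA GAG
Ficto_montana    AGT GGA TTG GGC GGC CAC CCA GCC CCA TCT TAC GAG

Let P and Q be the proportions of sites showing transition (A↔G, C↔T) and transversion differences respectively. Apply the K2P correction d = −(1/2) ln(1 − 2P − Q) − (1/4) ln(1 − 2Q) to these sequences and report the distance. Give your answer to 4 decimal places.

The sequences differ at positions 2 (C/G, transversion), 8 (A/T, transversion), 15 (T/C, transition), 18 (T/C, transition), 33 (A/C, transversion).
Of the 5 differences, 2 transitions and 3 transversions over 36 sites: P = 2/36 = 0.055556, Q = 3/36 = 0.083333.
d = −0.5·ln(0.805555) − 0.25·ln(0.833334) = −0.5·(-0.216224) − 0.25·(-0.182321) = 0.1537.

0.1537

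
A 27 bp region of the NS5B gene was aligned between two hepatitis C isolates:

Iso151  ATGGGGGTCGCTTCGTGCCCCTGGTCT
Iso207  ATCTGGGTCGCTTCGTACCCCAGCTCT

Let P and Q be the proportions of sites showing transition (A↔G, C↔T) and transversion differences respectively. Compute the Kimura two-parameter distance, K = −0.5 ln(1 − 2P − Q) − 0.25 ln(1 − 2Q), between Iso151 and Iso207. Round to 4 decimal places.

Differing sites — 3:G/C (Tv); 4:G/T (Tv); 17:G/A (Ti); 22:T/A (Tv); 24:G/C (Tv).
Of the 5 differences, 1 transition and 4 transversions over 27 sites: P = 1/27 = 0.037037, Q = 4/27 = 0.148148.
d = −0.5·ln(0.777778) − 0.25·ln(0.703704) = −0.5·(-0.251314) − 0.25·(-0.351397) = 0.2135.

0.2135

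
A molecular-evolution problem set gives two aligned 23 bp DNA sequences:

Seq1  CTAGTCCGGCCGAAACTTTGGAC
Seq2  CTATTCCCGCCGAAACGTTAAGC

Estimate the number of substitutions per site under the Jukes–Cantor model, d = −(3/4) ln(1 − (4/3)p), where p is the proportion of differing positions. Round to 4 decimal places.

0.3206

Mismatches occur at site 4 (G→T), site 8 (G→C), site 17 (T→G), site 20 (G→A), site 21 (G→A), site 22 (A→G).
p = 6/23 = 0.260870.
d = −0.75 · ln(1 − (4/3)·0.260870) = −0.75 · ln(0.652173) = −0.75 · (-0.427445) = 0.3206.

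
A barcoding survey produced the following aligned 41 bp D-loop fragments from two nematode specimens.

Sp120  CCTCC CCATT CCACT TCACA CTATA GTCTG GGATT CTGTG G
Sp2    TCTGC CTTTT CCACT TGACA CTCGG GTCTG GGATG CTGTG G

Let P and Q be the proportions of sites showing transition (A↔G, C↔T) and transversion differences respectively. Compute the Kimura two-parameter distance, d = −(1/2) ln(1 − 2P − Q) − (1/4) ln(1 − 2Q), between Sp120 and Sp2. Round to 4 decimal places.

0.2597

Differing sites — 1:C/T (Ti); 4:C/G (Tv); 7:C/T (Ti); 8:A/T (Tv); 17:C/G (Tv); 23:A/C (Tv); 24:T/G (Tv); 25:A/G (Ti); 35:T/G (Tv).
Of the 9 differences, 3 transitions and 6 transversions over 41 sites: P = 3/41 = 0.073171, Q = 6/41 = 0.146341.
d = −0.5·ln(0.707317) − 0.25·ln(0.707318) = −0.5·(-0.346276) − 0.25·(-0.346275) = 0.2597.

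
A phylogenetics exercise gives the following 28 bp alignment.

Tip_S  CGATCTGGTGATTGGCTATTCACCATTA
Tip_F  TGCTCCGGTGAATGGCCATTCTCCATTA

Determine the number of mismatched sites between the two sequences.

The sequences differ at positions 1 (C/T), 3 (A/C), 6 (T/C), 12 (T/A), 17 (T/C), 22 (A/T).
That gives 6 mismatches out of 28 aligned sites, so the Hamming distance is 6.

6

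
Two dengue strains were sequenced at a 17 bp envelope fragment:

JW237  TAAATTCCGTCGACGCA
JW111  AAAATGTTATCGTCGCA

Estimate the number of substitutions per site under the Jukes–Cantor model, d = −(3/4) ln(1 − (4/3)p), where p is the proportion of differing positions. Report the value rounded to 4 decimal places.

0.4770

The sequences differ at positions 1 (T/A), 6 (T/G), 7 (C/T), 8 (C/T), 9 (G/A), 13 (A/T).
p = 6/17 = 0.352941.
d = −0.75 · ln(1 − (4/3)·0.352941) = −0.75 · ln(0.529412) = −0.75 · (-0.635988) = 0.4770.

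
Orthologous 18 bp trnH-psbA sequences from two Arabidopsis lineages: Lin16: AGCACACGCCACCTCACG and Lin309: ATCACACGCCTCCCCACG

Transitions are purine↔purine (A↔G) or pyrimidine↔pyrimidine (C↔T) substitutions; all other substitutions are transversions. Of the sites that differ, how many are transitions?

1

The sequences differ at positions 2 (G/T, transversion), 11 (A/T, transversion), 14 (T/C, transition).
Of the 3 differences, 1 transition and 2 transversions, so the answer is 1.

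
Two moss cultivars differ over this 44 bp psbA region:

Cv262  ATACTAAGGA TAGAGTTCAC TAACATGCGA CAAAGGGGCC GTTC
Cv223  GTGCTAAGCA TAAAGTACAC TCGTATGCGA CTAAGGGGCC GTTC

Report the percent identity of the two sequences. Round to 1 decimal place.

79.5%

The sequences differ at positions 1 (A/G), 3 (A/G), 9 (G/C), 13 (G/A), 17 (T/A), 22 (A/C), 23 (A/G), 24 (C/T), 32 (A/T).
35 of the 44 sites match, so the percent identity is 35/44 × 100 = 79.5%.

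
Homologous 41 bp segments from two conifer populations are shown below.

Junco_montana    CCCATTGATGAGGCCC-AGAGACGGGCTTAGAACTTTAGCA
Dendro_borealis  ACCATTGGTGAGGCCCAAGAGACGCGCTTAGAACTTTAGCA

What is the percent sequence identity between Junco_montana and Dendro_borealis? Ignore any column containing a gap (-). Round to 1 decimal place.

Excluding the 1 gap column leaves 40 comparable sites.
The sequences differ at positions 1 (C/A), 8 (A/G), 25 (G/C).
37 of the 40 comparable sites match, so the percent identity is 37/40 × 100 = 92.5%.

92.5%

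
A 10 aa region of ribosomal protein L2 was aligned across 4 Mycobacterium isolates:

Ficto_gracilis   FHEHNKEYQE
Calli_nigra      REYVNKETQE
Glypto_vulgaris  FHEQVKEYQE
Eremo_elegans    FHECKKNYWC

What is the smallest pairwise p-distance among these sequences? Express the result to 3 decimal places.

0.200

Pairwise Hamming distances:
  Ficto_gracilis vs Calli_nigra: 5
  Ficto_gracilis vs Glypto_vulgaris: 2
  Ficto_gracilis vs Eremo_elegans: 5
  Calli_nigra vs Glypto_vulgaris: 6
  Calli_nigra vs Eremo_elegans: 9
  Glypto_vulgaris vs Eremo_elegans: 5
The smallest is 2 mismatches, between Ficto_gracilis and Glypto_vulgaris; p = 2/10 = 0.200.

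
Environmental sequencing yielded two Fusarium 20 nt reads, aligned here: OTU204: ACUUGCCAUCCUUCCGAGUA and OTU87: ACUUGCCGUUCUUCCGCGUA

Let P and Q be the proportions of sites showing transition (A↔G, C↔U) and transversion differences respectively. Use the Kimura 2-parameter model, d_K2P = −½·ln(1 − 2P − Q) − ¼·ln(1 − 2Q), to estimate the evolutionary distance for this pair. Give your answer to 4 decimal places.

0.1702

Differing sites — 8:A/G (Ti); 10:C/U (Ti); 17:A/C (Tv).
Of the 3 differences, 2 transitions and 1 transversion over 20 sites: P = 2/20 = 0.100000, Q = 1/20 = 0.050000.
d = −0.5·ln(0.750000) − 0.25·ln(0.900000) = −0.5·(-0.287682) − 0.25·(-0.105361) = 0.1702.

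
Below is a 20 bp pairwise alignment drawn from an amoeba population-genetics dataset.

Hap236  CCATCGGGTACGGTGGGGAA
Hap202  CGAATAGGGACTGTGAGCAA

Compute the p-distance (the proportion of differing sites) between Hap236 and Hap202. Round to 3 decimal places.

0.400

Mismatches occur at site 2 (C/G), site 4 (T/A), site 5 (C/T), site 6 (G/A), site 9 (T/G), site 12 (G/T), site 16 (G/A), site 18 (G/C).
There are 8 differences over 20 sites, so p = 8/20 = 0.400.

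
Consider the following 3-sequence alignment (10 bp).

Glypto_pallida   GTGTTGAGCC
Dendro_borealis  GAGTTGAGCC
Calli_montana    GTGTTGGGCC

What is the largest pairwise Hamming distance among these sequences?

Pairwise Hamming distances:
  Glypto_pallida vs Dendro_borealis: 1
  Glypto_pallida vs Calli_montana: 1
  Dendro_borealis vs Calli_montana: 2
The largest is 2, between Dendro_borealis and Calli_montana.

2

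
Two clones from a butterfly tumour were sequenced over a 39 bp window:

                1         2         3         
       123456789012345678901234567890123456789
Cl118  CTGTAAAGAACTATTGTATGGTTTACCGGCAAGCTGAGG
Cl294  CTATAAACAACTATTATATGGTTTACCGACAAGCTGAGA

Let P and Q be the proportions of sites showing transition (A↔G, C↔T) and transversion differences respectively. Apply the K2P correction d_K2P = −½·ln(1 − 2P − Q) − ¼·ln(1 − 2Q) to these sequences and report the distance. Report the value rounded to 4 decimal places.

Mismatches occur at site 3 (G/A, transition), site 8 (G/C, transversion), site 16 (G/A, transition), site 29 (G/A, transition), site 39 (G/A, transition).
Of the 5 differences, 4 transitions and 1 transversion over 39 sites: P = 4/39 = 0.102564, Q = 1/39 = 0.025641.
d = −0.5·ln(0.769231) − 0.25·ln(0.948718) = −0.5·(-0.262364) − 0.25·(-0.052644) = 0.1443.

0.1443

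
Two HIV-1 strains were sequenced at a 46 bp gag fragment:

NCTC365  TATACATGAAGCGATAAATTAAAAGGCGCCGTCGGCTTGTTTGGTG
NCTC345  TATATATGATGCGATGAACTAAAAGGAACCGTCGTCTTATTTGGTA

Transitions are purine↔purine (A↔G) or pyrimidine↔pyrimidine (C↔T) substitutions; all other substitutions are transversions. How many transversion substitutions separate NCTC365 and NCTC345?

Mismatches occur at site 5 (C/T, transition), site 10 (A/T, transversion), site 16 (A/G, transition), site 19 (T/C, transition), site 27 (C/A, transversion), site 28 (G/A, transition), site 35 (G/T, transversion), site 39 (G/A, transition), site 46 (G/A, transition).
Of the 9 differences, 6 transitions and 3 transversions, so the answer is 3.

3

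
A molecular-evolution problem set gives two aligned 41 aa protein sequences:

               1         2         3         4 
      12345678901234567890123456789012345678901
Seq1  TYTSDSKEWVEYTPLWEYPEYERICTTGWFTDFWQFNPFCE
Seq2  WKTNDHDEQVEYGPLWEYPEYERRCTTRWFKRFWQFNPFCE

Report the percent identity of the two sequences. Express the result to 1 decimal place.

73.2%

Mismatches occur at site 1 (T↔W), site 2 (Y↔K), site 4 (S↔N), site 6 (S↔H), site 7 (K↔D), site 9 (W↔Q), site 13 (T↔G), site 24 (I↔R), site 28 (G↔R), site 31 (T↔K), site 32 (D↔R).
30 of the 41 sites match, so the percent identity is 30/41 × 100 = 73.2%.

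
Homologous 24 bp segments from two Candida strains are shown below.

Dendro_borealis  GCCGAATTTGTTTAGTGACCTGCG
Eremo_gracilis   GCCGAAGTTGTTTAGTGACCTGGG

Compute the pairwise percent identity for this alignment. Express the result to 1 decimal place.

The sequences differ at positions 7 (T/G), 23 (C/G).
22 of the 24 sites match, so the percent identity is 22/24 × 100 = 91.7%.

91.7%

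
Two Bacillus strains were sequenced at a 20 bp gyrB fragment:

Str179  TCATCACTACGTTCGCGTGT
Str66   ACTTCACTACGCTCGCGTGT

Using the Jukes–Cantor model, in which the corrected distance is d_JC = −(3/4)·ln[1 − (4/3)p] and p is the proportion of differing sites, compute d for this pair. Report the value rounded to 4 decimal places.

0.1674

The sequences differ at positions 1 (T/A), 3 (A/T), 12 (T/C).
p = 3/20 = 0.150000.
d = −0.75 · ln(1 − (4/3)·0.150000) = −0.75 · ln(0.800000) = −0.75 · (-0.223144) = 0.1674.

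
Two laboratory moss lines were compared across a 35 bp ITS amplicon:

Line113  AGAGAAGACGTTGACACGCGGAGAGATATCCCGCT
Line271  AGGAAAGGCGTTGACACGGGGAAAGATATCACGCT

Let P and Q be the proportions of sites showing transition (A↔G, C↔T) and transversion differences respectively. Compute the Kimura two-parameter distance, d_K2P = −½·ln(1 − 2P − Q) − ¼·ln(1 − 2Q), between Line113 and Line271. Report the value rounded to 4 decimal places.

The sequences differ at positions 3 (A/G, transition), 4 (G/A, transition), 8 (A/G, transition), 19 (C/G, transversion), 23 (G/A, transition), 31 (C/A, transversion).
Of the 6 differences, 4 transitions and 2 transversions over 35 sites: P = 4/35 = 0.114286, Q = 2/35 = 0.057143.
d = −0.5·ln(0.714285) − 0.25·ln(0.885714) = −0.5·(-0.336473) − 0.25·(-0.121361) = 0.1986.

0.1986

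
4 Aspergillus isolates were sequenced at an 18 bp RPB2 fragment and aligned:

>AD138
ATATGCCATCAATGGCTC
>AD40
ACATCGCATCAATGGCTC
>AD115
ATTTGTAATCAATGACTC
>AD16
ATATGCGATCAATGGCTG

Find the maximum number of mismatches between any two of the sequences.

Pairwise Hamming distances:
  AD138 vs AD40: 3
  AD138 vs AD115: 4
  AD138 vs AD16: 2
  AD40 vs AD115: 6
  AD40 vs AD16: 5
  AD115 vs AD16: 5
The largest is 6, between AD40 and AD115.

6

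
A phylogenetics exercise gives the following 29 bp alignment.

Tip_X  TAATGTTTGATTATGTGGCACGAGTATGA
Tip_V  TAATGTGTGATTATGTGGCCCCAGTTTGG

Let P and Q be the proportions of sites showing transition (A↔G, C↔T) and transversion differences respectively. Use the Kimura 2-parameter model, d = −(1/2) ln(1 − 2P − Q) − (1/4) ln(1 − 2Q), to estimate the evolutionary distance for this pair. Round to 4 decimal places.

0.1966

Differing sites — 7:T/G (Tv); 20:A/C (Tv); 22:G/C (Tv); 26:A/T (Tv); 29:A/G (Ti).
Of the 5 differences, 1 transition and 4 transversions over 29 sites: P = 1/29 = 0.034483, Q = 4/29 = 0.137931.
d = −0.5·ln(0.793103) − 0.25·ln(0.724138) = −0.5·(-0.231802) − 0.25·(-0.322773) = 0.1966.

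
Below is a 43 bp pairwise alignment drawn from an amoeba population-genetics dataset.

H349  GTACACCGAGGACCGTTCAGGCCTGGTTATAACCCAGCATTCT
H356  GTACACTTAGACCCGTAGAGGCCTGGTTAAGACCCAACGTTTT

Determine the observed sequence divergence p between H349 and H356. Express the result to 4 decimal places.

Differing sites — 7:C/T; 8:G/T; 11:G/A; 12:A/C; 17:T/A; 18:C/G; 30:T/A; 31:A/G; 37:G/A; 39:A/G; 42:C/T.
There are 11 differences over 43 sites, so p = 11/43 = 0.2558.

0.2558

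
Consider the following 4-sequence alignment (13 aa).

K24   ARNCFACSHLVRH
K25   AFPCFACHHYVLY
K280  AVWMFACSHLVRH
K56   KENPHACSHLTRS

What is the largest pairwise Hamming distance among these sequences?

Pairwise Hamming distances:
  K24 vs K25: 6
  K24 vs K280: 3
  K24 vs K56: 6
  K25 vs K280: 7
  K25 vs K56: 10
  K280 vs K56: 7
The largest is 10, between K25 and K56.

10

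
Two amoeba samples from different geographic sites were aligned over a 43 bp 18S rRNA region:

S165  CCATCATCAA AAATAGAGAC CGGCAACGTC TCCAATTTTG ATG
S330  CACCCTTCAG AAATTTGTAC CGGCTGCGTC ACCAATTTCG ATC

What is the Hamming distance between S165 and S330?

14

The sequences differ at positions 2 (C/A), 3 (A/C), 4 (T/C), 6 (A/T), 10 (A/G), 15 (A/T), 16 (G/T), 17 (A/G), 18 (G/T), 25 (A/T), 26 (A/G), 31 (T/A), 39 (T/C), 43 (G/C).
That gives 14 mismatches out of 43 aligned sites, so the Hamming distance is 14.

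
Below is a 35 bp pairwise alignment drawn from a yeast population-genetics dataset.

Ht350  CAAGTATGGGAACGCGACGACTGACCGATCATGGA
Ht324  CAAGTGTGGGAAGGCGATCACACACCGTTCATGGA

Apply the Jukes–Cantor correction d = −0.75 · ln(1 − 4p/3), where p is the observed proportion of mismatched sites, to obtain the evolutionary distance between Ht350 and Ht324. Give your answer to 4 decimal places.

0.2326

Differing sites — 6:A/G; 13:C/G; 18:C/T; 19:G/C; 22:T/A; 23:G/C; 28:A/T.
p = 7/35 = 0.200000.
d = −0.75 · ln(1 − (4/3)·0.200000) = −0.75 · ln(0.733333) = −0.75 · (-0.310155) = 0.2326.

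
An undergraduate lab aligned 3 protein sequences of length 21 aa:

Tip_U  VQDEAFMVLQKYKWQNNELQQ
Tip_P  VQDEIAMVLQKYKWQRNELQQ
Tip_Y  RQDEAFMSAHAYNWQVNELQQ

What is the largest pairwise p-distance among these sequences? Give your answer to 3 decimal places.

Pairwise Hamming distances:
  Tip_U vs Tip_P: 3
  Tip_U vs Tip_Y: 7
  Tip_P vs Tip_Y: 9
The largest is 9 mismatches, between Tip_P and Tip_Y; p = 9/21 = 0.429.

0.429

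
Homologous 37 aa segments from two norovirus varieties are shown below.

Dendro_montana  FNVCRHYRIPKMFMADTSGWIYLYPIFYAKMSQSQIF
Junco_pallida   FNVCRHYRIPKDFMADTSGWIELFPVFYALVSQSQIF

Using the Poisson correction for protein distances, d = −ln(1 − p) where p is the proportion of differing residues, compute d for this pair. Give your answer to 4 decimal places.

0.1769

The sequences differ at positions 12 (M/D), 22 (Y/E), 24 (Y/F), 26 (I/V), 30 (K/L), 31 (M/V).
p = 6/37 = 0.162162.
d = −ln(1 − 0.162162) = −ln(0.837838) = 0.1769.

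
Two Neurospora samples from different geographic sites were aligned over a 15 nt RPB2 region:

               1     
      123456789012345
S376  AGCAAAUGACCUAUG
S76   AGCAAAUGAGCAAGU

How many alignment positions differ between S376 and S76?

Mismatches occur at site 10 (C→G), site 12 (U→A), site 14 (U→G), site 15 (G→U).
That gives 4 mismatches out of 15 aligned sites, so the Hamming distance is 4.

4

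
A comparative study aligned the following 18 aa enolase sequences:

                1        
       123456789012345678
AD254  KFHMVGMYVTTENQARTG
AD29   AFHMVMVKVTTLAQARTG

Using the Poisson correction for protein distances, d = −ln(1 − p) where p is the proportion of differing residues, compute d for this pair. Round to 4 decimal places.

0.4055

The sequences differ at positions 1 (K/A), 6 (G/M), 7 (M/V), 8 (Y/K), 12 (E/L), 13 (N/A).
p = 6/18 = 0.333333.
d = −ln(1 − 0.333333) = −ln(0.666667) = 0.4055.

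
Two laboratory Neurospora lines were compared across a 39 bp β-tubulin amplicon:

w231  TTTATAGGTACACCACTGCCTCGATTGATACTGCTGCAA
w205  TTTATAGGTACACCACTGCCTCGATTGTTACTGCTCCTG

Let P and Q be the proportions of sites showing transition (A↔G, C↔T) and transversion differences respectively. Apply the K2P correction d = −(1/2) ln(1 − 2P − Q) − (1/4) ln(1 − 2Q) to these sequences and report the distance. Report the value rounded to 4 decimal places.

Mismatches occur at site 28 (A↔T, transversion), site 36 (G↔C, transversion), site 38 (A↔T, transversion), site 39 (A↔G, transition).
Of the 4 differences, 1 transition and 3 transversions over 39 sites: P = 1/39 = 0.025641, Q = 3/39 = 0.076923.
d = −0.5·ln(0.871795) − 0.25·ln(0.846154) = −0.5·(-0.137201) − 0.25·(-0.167054) = 0.1104.

0.1104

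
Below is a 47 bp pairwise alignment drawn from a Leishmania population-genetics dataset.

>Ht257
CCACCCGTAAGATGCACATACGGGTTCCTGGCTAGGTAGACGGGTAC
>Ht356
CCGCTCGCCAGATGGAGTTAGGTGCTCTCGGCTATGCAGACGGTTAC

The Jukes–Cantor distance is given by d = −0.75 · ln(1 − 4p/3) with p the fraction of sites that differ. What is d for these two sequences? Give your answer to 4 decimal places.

The sequences differ at positions 3 (A/G), 5 (C/T), 8 (T/C), 9 (A/C), 15 (C/G), 17 (C/G), 18 (A/T), 21 (C/G), 23 (G/T), 25 (T/C), 28 (C/T), 29 (T/C), 35 (G/T), 37 (T/C), 44 (G/T).
p = 15/47 = 0.319149.
d = −0.75 · ln(1 − (4/3)·0.319149) = −0.75 · ln(0.574468) = −0.75 · (-0.554311) = 0.4157.

0.4157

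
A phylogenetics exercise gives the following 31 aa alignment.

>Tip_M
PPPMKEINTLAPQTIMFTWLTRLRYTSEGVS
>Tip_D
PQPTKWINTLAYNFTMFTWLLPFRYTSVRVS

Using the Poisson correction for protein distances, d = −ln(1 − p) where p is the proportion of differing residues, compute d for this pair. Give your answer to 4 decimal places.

0.4895

Differing sites — 2:P/Q; 4:M/T; 6:E/W; 12:P/Y; 13:Q/N; 14:T/F; 15:I/T; 21:T/L; 22:R/P; 23:L/F; 28:E/V; 29:G/R.
p = 12/31 = 0.387097.
d = −ln(1 − 0.387097) = −ln(0.612903) = 0.4895.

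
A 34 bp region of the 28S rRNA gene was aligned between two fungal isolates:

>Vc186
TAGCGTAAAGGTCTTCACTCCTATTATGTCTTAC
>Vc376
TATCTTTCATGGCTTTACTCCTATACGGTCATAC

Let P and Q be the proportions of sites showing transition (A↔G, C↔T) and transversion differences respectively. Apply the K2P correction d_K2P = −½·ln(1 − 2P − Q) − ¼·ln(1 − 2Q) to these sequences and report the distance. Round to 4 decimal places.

0.4395

Differing sites — 3:G/T (Tv); 5:G/T (Tv); 7:A/T (Tv); 8:A/C (Tv); 10:G/T (Tv); 12:T/G (Tv); 16:C/T (Ti); 25:T/A (Tv); 26:A/C (Tv); 27:T/G (Tv); 31:T/A (Tv).
Of the 11 differences, 1 transition and 10 transversions over 34 sites: P = 1/34 = 0.029412, Q = 10/34 = 0.294118.
d = −0.5·ln(0.647058) − 0.25·ln(0.411764) = −0.5·(-0.435319) − 0.25·(-0.887305) = 0.4395.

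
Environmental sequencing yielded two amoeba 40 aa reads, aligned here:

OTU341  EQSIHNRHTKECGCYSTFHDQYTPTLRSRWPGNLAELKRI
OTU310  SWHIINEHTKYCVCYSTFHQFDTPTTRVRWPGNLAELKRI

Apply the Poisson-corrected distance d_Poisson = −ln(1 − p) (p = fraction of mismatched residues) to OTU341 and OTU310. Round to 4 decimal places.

Mismatches occur at site 1 (E↔S), site 2 (Q↔W), site 3 (S↔H), site 5 (H↔I), site 7 (R↔E), site 11 (E↔Y), site 13 (G↔V), site 20 (D↔Q), site 21 (Q↔F), site 22 (Y↔D), site 26 (L↔T), site 28 (S↔V).
p = 12/40 = 0.300000.
d = −ln(1 − 0.300000) = −ln(0.700000) = 0.3567.

0.3567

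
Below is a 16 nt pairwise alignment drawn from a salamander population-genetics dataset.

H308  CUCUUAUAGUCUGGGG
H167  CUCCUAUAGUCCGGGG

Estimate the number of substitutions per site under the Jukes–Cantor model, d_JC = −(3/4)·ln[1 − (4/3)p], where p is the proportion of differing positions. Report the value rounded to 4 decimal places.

0.1367

The sequences differ at positions 4 (U/C), 12 (U/C).
p = 2/16 = 0.125000.
d = −0.75 · ln(1 − (4/3)·0.125000) = −0.75 · ln(0.833333) = −0.75 · (-0.182322) = 0.1367.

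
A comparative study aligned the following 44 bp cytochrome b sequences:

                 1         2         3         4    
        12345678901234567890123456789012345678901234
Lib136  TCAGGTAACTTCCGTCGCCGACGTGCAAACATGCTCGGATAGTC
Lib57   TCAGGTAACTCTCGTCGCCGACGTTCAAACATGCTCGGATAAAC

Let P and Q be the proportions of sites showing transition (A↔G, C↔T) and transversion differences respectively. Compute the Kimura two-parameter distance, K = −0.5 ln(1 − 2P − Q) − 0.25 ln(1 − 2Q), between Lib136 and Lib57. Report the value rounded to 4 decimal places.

Differing sites — 11:T/C (Ti); 12:C/T (Ti); 25:G/T (Tv); 42:G/A (Ti); 43:T/A (Tv).
Of the 5 differences, 3 transitions and 2 transversions over 44 sites: P = 3/44 = 0.068182, Q = 2/44 = 0.045455.
d = −0.5·ln(0.818181) − 0.25·ln(0.909090) = −0.5·(-0.200672) − 0.25·(-0.095311) = 0.1242.

0.1242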